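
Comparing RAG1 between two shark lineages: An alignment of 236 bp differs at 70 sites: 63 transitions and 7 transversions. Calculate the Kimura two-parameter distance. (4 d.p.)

P = 63/236 ≈ 0.266949 and Q = 7/236 ≈ 0.029661.
Under the Kimura two-parameter model, d = −½ ln(1 − 2P − Q) − ¼ ln(1 − 2Q).
1 − 2P − Q = 0.436441, giving −½ ln(0.436441) = 0.414551.
1 − 2Q = 0.940678, giving −¼ ln(0.940678) = 0.015289.
d = 0.414551 + 0.015289 = 0.429840.

0.4298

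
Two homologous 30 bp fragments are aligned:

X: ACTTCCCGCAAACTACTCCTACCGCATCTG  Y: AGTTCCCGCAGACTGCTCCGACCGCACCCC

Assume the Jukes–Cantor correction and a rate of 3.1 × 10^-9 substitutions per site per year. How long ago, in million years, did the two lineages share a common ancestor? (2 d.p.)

45.08

The sequences differ at 7 of 30 sites (2, 11, 15, 20, 27, 29, 30), so p = 7/30 ≈ 0.233333.
d = −(3/4) ln(1 − 4p/3) = −0.75 ln(1 − 0.311111) = −0.75 ln(0.688889)
  = −0.75 × (-0.372675) = 0.279506 substitutions/site.
Under a molecular clock d = 2μt, so t = d/(2μ) = 0.279506 / (2 × 3.1 × 10^-9) = 45.08 million years.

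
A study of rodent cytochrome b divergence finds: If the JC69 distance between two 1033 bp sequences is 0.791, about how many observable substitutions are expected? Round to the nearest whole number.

Invert JC69: p = (3/4)(1 − e^(−4d/3)) = 0.75 × (1 − e^(-1.054667)) = 0.75 × (1 − 0.348308) = 0.488769.
Expected differing sites = pL ≈ 0.488769 × 1033 = 504.898377 ≈ 505.

505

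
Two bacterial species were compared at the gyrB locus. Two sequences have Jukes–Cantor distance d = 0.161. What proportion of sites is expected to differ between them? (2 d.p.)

p = (3/4)(1 − e^(−4d/3)) = 0.75 × (1 − e^(-0.214667)) = 0.75 × (1 − 0.806810) = 0.144893.

0.14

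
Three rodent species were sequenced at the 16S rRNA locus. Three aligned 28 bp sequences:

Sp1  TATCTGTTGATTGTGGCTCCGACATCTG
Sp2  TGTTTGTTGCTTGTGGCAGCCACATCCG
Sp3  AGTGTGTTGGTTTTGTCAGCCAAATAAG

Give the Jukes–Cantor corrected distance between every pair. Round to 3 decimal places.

Sp1–Sp2: 7/28 sites differ → p = 0.25, d = −0.75 ln(1 − 0.333333) = 0.304098 ≈ 0.304.
Sp1–Sp3: 12/28 sites differ → p ≈ 0.428571, d = −0.75 ln(1 − 0.571428) = 0.635472 ≈ 0.635.
Sp2–Sp3: 8/28 sites differ → p ≈ 0.285714, d = −0.75 ln(1 − 0.380952) = 0.359679 ≈ 0.360.

d(Sp1,Sp2) = 0.304, d(Sp1,Sp3) = 0.635, d(Sp2,Sp3) = 0.360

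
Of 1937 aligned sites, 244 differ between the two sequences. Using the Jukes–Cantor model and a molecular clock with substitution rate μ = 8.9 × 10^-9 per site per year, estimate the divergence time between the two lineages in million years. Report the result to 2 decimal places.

7.75

p = 244/1937 ≈ 0.125968.
d = −(3/4) ln(1 − 4p/3) = −0.75 ln(1 − 0.167957) = −0.75 ln(0.832043)
  = −0.75 × (-0.183871) = 0.137903 substitutions/site.
Under a molecular clock d = 2μt, so t = d/(2μ) = 0.137903 / (2 × 8.9 × 10^-9) = 7.75 million years.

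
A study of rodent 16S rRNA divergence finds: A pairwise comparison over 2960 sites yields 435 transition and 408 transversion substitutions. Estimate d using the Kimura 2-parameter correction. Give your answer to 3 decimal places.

0.363

P = 435/2960 ≈ 0.146959 and Q = 408/2960 ≈ 0.137838.
Under the Kimura two-parameter model, d = −½ ln(1 − 2P − Q) − ¼ ln(1 − 2Q).
1 − 2P − Q = 0.568244, giving −½ ln(0.568244) = 0.282602.
1 − 2Q = 0.724324, giving −¼ ln(0.724324) = 0.080629.
d = 0.282602 + 0.080629 = 0.363231.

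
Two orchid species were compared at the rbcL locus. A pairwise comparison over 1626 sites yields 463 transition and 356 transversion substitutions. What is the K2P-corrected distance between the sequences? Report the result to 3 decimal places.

P = 463/1626 ≈ 0.284748 and Q = 356/1626 ≈ 0.218942.
Under the Kimura two-parameter model, d = −½ ln(1 − 2P − Q) − ¼ ln(1 − 2Q).
1 − 2P − Q = 0.211562, giving −½ ln(0.211562) = 0.776619.
1 − 2Q = 0.562116, giving −¼ ln(0.562116) = 0.144012.
d = 0.776619 + 0.144012 = 0.920631.

0.921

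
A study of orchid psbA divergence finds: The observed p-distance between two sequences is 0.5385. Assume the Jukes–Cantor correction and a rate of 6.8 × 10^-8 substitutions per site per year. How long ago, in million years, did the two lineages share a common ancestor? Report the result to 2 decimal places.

d = −(3/4) ln(1 − 4p/3) = −0.75 ln(1 − 0.718) = −0.75 ln(0.282)
  = −0.75 × (-1.265848) = 0.949386 substitutions/site.
Under a molecular clock d = 2μt, so t = d/(2μ) = 0.949386 / (2 × 6.8 × 10^-8) = 6.98 million years.

6.98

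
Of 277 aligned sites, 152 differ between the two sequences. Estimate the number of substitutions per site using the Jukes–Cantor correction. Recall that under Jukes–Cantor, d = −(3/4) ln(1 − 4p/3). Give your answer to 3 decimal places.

p = 152/277 ≈ 0.548736.
d = −(3/4) ln(1 − 4p/3) = −0.75 ln(1 − 0.731648) = −0.75 ln(0.268352)
  = −0.75 × (-1.315456) = 0.986592 substitutions/site.

0.987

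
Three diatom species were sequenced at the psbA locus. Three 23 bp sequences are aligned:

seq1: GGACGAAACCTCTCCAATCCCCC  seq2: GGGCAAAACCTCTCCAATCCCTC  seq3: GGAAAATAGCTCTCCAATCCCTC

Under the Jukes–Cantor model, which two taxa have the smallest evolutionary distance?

seq1–seq2: 3/23 differ, p = 0.130, d = 0.143.
seq1–seq3: 5/23 differ, p = 0.217, d = 0.257.
seq2–seq3: 4/23 differ, p = 0.174, d = 0.198.
The smallest distance is between seq1 and seq2.

seq1 and seq2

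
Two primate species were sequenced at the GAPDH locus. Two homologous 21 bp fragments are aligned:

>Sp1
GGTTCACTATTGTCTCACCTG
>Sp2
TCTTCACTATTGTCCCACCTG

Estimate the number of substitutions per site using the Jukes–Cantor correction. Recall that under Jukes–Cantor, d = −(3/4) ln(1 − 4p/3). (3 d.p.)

0.158

The sequences differ at 3 of 21 sites (1, 2, 15), so p = 3/21 ≈ 0.142857.
d = −(3/4) ln(1 − 4p/3) = −0.75 ln(1 − 0.190476) = −0.75 ln(0.809524)
  = −0.75 × (-0.211309) = 0.158482 substitutions/site.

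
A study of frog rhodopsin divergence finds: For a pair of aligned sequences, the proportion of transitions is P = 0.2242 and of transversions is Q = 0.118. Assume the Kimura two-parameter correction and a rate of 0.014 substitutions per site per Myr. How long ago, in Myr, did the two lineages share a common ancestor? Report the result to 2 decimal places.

Under the Kimura two-parameter model, d = −½ ln(1 − 2P − Q) − ¼ ln(1 − 2Q).
1 − 2P − Q = 0.4336, giving −½ ln(0.4336) = 0.417816.
1 − 2Q = 0.764, giving −¼ ln(0.764) = 0.067297.
d = 0.417816 + 0.067297 = 0.485113.
Under a molecular clock d = 2μt, so t = d/(2μ) = 0.485113 / (2 × 0.014) = 17.33 Myr.

17.33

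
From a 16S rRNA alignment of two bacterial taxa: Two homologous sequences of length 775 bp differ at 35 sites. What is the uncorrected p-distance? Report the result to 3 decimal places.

p = 35/775 = 0.045161… ≈ 0.045 (to 3 d.p.).

0.045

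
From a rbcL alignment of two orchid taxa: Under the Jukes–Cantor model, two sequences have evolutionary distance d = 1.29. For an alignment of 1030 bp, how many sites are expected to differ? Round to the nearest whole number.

634

Invert JC69: p = (3/4)(1 − e^(−4d/3)) = 0.75 × (1 − e^(-1.72)) = 0.75 × (1 − 0.179066) = 0.615701.
Expected differing sites = pL ≈ 0.615701 × 1030 = 634.17203 ≈ 634.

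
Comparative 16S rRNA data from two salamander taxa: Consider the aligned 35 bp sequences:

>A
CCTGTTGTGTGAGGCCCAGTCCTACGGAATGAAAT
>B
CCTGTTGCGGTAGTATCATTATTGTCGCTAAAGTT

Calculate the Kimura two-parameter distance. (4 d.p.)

0.8740

Of 35 sites, 7 differences are transitions and 11 are transversions, so P = 7/35 = 0.2 and Q = 11/35 ≈ 0.314286.
Under the Kimura two-parameter model, d = −½ ln(1 − 2P − Q) − ¼ ln(1 − 2Q).
1 − 2P − Q = 0.285714, giving −½ ln(0.285714) = 0.626382.
1 − 2Q = 0.371428, giving −¼ ln(0.371428) = 0.247600.
d = 0.626382 + 0.247600 = 0.873982.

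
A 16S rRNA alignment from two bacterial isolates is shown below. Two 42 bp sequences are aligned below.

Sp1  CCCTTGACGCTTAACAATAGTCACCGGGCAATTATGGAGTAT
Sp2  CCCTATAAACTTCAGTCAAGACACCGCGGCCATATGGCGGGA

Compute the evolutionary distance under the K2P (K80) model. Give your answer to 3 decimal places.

Of 42 sites, 2 differences are transitions and 17 are transversions, so P = 2/42 ≈ 0.047619 and Q = 17/42 ≈ 0.404762.
Under the Kimura two-parameter model, d = −½ ln(1 − 2P − Q) − ¼ ln(1 − 2Q).
1 − 2P − Q = 0.5, giving −½ ln(0.5) = 0.346574.
1 − 2Q = 0.190476, giving −¼ ln(0.190476) = 0.414557.
d = 0.346574 + 0.414557 = 0.761131.

0.761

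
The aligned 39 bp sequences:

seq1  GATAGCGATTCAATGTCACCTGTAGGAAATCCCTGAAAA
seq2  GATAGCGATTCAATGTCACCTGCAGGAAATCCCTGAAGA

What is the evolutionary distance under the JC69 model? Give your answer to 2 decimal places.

The sequences differ at 2 of 39 sites (23, 38), so p = 2/39 ≈ 0.051282.
d = −(3/4) ln(1 − 4p/3) = −0.75 ln(1 − 0.068376) = −0.75 ln(0.931624)
  = −0.75 × (-0.070826) = 0.053120 substitutions/site.

0.05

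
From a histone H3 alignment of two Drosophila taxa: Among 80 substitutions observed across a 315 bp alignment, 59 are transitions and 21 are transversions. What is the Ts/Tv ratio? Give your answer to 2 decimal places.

2.81

R = 59/21 = 2.809523… ≈ 2.81 (to 2 d.p.).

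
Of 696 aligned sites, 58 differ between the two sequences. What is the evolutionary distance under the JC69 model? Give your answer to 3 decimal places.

p = 58/696 ≈ 0.083333.
d = −(3/4) ln(1 − 4p/3) = −0.75 ln(1 − 0.111111) = −0.75 ln(0.888889)
  = −0.75 × (-0.117783) = 0.088337 substitutions/site.

0.088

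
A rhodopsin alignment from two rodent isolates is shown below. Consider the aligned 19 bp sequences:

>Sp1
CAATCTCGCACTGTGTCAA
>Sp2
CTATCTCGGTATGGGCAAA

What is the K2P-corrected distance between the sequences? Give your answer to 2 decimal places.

Of 19 sites, 1 differences are transitions and 6 are transversions, so P = 1/19 ≈ 0.052632 and Q = 6/19 ≈ 0.315789.
Under the Kimura two-parameter model, d = −½ ln(1 − 2P − Q) − ¼ ln(1 − 2Q).
1 − 2P − Q = 0.578947, giving −½ ln(0.578947) = 0.273272.
1 − 2Q = 0.368422, giving −¼ ln(0.368422) = 0.249632.
d = 0.273272 + 0.249632 = 0.522904.

0.52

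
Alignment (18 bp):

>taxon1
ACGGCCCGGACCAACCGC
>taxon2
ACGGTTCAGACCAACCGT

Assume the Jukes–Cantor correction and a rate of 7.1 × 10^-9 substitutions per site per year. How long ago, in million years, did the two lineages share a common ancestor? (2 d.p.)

18.56

The sequences differ at 4 of 18 sites (5, 6, 8, 18), so p = 4/18 ≈ 0.222222.
d = −(3/4) ln(1 − 4p/3) = −0.75 ln(1 − 0.296296) = −0.75 ln(0.703704)
  = −0.75 × (-0.351397) = 0.263548 substitutions/site.
Under a molecular clock d = 2μt, so t = d/(2μ) = 0.263548 / (2 × 7.1 × 10^-9) = 18.56 million years.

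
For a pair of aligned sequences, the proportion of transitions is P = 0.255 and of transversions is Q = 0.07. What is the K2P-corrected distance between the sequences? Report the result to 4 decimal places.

Under the Kimura two-parameter model, d = −½ ln(1 − 2P − Q) − ¼ ln(1 − 2Q).
1 − 2P − Q = 0.42, giving −½ ln(0.42) = 0.433750.
1 − 2Q = 0.86, giving −¼ ln(0.86) = 0.037706.
d = 0.433750 + 0.037706 = 0.471456.

0.4715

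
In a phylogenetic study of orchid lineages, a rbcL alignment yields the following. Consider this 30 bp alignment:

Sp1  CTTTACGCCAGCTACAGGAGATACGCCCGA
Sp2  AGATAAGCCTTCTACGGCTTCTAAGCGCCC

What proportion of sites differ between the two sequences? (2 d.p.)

0.50

The sequences differ at 15 of 30 positions.
p = 15/30 = 0.50.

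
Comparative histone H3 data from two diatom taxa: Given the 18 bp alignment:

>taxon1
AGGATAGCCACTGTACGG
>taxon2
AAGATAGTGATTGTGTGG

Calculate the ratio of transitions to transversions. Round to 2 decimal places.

Transitions are A↔G and C↔T; transversions are all other mismatches.
Transitions: 5. Transversions: 1.
R = 5/1 = 5.00.

5.00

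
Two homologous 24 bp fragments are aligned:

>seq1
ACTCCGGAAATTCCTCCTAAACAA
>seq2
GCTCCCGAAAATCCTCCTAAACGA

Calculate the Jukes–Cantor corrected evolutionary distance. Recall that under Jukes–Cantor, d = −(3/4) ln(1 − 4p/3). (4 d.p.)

0.1885

The sequences differ at 4 of 24 sites (1, 6, 11, 23), so p = 4/24 ≈ 0.166667.
d = −(3/4) ln(1 − 4p/3) = −0.75 ln(1 − 0.222223) = −0.75 ln(0.777777)
  = −0.75 × (-0.251315) = 0.188486 substitutions/site.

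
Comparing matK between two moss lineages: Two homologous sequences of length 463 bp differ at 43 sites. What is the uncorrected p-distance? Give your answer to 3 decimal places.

p = 43/463 = 0.092872… ≈ 0.093 (to 3 d.p.).

0.093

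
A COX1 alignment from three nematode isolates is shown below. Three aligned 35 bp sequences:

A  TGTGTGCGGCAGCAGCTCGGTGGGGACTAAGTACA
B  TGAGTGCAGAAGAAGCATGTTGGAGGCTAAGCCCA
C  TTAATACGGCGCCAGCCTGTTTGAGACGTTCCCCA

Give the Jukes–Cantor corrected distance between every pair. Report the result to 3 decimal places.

A–B: 11/35 sites differ → p ≈ 0.314286, d = −0.75 ln(1 − 0.419048) = 0.407315 ≈ 0.407.
A–C: 17/35 sites differ → p ≈ 0.485714, d = −0.75 ln(1 − 0.647619) = 0.782282 ≈ 0.782.
B–C: 15/35 sites differ → p ≈ 0.428571, d = −0.75 ln(1 − 0.571428) = 0.635472 ≈ 0.635.

d(A,B) = 0.407, d(A,C) = 0.782, d(B,C) = 0.635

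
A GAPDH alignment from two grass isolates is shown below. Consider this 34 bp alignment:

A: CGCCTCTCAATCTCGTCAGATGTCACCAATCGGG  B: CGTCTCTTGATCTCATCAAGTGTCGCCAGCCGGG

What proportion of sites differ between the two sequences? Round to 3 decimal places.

0.265

The sequences differ at 9 of 34 positions (sites 3, 8, 9, 15, 19, 20, 25, 29, 30).
p = 9/34 = 0.264705… ≈ 0.265 (to 3 d.p.).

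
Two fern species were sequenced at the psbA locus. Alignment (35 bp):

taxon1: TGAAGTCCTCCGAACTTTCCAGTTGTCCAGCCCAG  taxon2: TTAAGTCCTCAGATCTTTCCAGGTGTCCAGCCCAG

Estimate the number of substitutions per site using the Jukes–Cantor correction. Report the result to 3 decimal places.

0.124

The sequences differ at 4 of 35 sites (2, 11, 14, 23), so p = 4/35 ≈ 0.114286.
d = −(3/4) ln(1 − 4p/3) = −0.75 ln(1 − 0.152381) = −0.75 ln(0.847619)
  = −0.75 × (-0.165324) = 0.123993 substitutions/site.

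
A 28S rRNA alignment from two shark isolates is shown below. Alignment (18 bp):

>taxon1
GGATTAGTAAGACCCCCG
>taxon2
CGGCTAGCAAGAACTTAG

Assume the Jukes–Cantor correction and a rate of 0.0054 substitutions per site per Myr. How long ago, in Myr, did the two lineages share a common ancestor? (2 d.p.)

62.36

The sequences differ at 8 of 18 sites (1, 3, 4, 8, 13, 15, 16, 17), so p = 8/18 ≈ 0.444444.
d = −(3/4) ln(1 − 4p/3) = −0.75 ln(1 − 0.592592) = −0.75 ln(0.407408)
  = −0.75 × (-0.897940) = 0.673455 substitutions/site.
Under a molecular clock d = 2μt, so t = d/(2μ) = 0.673455 / (2 × 0.0054) = 62.36 Myr.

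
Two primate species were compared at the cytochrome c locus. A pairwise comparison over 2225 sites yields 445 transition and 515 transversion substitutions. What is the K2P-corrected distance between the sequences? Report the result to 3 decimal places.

P = 445/2225 = 0.2 and Q = 515/2225 ≈ 0.231461.
Under the Kimura two-parameter model, d = −½ ln(1 − 2P − Q) − ¼ ln(1 − 2Q).
1 − 2P − Q = 0.368539, giving −½ ln(0.368539) = 0.499104.
1 − 2Q = 0.537078, giving −¼ ln(0.537078) = 0.155403.
d = 0.499104 + 0.155403 = 0.654507.

0.655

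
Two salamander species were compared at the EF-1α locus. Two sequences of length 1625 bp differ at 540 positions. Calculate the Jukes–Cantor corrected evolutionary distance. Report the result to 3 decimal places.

0.439

p = 540/1625 ≈ 0.332308.
d = −(3/4) ln(1 − 4p/3) = −0.75 ln(1 − 0.443077) = −0.75 ln(0.556923)
  = −0.75 × (-0.585328) = 0.438996 substitutions/site.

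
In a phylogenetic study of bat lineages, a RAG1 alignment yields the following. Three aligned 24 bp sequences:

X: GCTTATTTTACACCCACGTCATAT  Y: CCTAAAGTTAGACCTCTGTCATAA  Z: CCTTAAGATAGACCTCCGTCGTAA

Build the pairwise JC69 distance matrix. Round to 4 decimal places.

X–Y: 9/24 sites differ → p = 0.375, d = −0.75 ln(1 − 0.5) = 0.519860 ≈ 0.5199.
X–Z: 9/24 sites differ → p = 0.375, d = −0.75 ln(1 − 0.5) = 0.519860 ≈ 0.5199.
Y–Z: 4/24 sites differ → p ≈ 0.166667, d = −0.75 ln(1 − 0.222223) = 0.188487 ≈ 0.1885.

d(X,Y) = 0.5199, d(X,Z) = 0.5199, d(Y,Z) = 0.1885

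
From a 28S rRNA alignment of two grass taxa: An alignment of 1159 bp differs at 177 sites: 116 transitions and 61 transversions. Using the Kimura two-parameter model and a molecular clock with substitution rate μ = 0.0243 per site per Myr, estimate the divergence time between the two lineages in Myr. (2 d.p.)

3.57

P = 116/1159 ≈ 0.100086 and Q = 61/1159 ≈ 0.052632.
Under the Kimura two-parameter model, d = −½ ln(1 − 2P − Q) − ¼ ln(1 − 2Q).
1 − 2P − Q = 0.747196, giving −½ ln(0.747196) = 0.145714.
1 − 2Q = 0.894736, giving −¼ ln(0.894736) = 0.027807.
d = 0.145714 + 0.027807 = 0.173521.
Under a molecular clock d = 2μt, so t = d/(2μ) = 0.173521 / (2 × 0.0243) = 3.57 Myr.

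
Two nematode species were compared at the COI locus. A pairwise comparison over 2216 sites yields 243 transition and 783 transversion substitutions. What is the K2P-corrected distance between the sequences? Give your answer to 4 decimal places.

0.7317

P = 243/2216 ≈ 0.109657 and Q = 783/2216 ≈ 0.353339.
Under the Kimura two-parameter model, d = −½ ln(1 − 2P − Q) − ¼ ln(1 − 2Q).
1 − 2P − Q = 0.427347, giving −½ ln(0.427347) = 0.425079.
1 − 2Q = 0.293322, giving −¼ ln(0.293322) = 0.306621.
d = 0.425079 + 0.306621 = 0.731700.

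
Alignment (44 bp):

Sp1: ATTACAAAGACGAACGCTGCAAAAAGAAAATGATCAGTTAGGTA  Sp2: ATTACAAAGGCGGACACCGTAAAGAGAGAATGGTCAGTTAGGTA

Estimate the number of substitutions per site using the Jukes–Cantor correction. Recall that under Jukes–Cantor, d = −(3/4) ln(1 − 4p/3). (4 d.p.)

The sequences differ at 8 of 44 sites (10, 13, 16, 18, 20, 24, 28, 33), so p = 8/44 ≈ 0.181818.
d = −(3/4) ln(1 − 4p/3) = −0.75 ln(1 − 0.242424) = −0.75 ln(0.757576)
  = −0.75 × (-0.277631) = 0.208223 substitutions/site.

0.2082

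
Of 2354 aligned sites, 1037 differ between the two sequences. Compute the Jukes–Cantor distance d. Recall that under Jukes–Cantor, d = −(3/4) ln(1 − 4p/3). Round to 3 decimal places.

p = 1037/2354 ≈ 0.440527.
d = −(3/4) ln(1 − 4p/3) = −0.75 ln(1 − 0.587369) = −0.75 ln(0.412631)
  = −0.75 × (-0.885202) = 0.663902 substitutions/site.

0.664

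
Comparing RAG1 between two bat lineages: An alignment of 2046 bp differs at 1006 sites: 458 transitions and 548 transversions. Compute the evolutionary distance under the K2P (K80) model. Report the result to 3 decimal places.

P = 458/2046 ≈ 0.223851 and Q = 548/2046 ≈ 0.26784.
Under the Kimura two-parameter model, d = −½ ln(1 − 2P − Q) − ¼ ln(1 − 2Q).
1 − 2P − Q = 0.284458, giving −½ ln(0.284458) = 0.628585.
1 − 2Q = 0.46432, giving −¼ ln(0.46432) = 0.191795.
d = 0.628585 + 0.191795 = 0.820380.

0.820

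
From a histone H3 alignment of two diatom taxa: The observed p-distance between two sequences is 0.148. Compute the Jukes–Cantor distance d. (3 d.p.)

d = −(3/4) ln(1 − 4p/3) = −0.75 ln(1 − 0.197333) = −0.75 ln(0.802667)
  = −0.75 × (-0.219815) = 0.164861 substitutions/site.

0.165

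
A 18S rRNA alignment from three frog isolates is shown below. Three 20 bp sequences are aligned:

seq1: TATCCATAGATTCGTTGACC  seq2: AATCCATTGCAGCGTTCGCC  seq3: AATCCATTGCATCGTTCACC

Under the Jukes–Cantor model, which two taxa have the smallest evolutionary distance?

seq2 and seq3

seq1–seq2: 7/20 differ, p = 0.350, d = 0.471.
seq1–seq3: 5/20 differ, p = 0.250, d = 0.304.
seq2–seq3: 2/20 differ, p = 0.100, d = 0.107.
The smallest distance is between seq2 and seq3.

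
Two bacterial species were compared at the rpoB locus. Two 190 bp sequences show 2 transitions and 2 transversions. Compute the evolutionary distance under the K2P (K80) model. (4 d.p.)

0.0214

P = 2/190 ≈ 0.010526 and Q = 2/190 ≈ 0.010526.
Under the Kimura two-parameter model, d = −½ ln(1 − 2P − Q) − ¼ ln(1 − 2Q).
1 − 2P − Q = 0.968422, giving −½ ln(0.968422) = 0.016044.
1 − 2Q = 0.978948, giving −¼ ln(0.978948) = 0.005319.
d = 0.016044 + 0.005319 = 0.021363.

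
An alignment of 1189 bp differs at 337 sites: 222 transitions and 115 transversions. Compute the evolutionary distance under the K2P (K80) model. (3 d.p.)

0.371

P = 222/1189 ≈ 0.186712 and Q = 115/1189 ≈ 0.09672.
Under the Kimura two-parameter model, d = −½ ln(1 − 2P − Q) − ¼ ln(1 − 2Q).
1 − 2P − Q = 0.529856, giving −½ ln(0.529856) = 0.317575.
1 − 2Q = 0.80656, giving −¼ ln(0.80656) = 0.053744.
d = 0.317575 + 0.053744 = 0.371319.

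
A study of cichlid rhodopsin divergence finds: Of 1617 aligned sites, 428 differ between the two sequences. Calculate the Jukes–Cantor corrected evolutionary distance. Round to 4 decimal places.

p = 428/1617 ≈ 0.264688.
d = −(3/4) ln(1 − 4p/3) = −0.75 ln(1 − 0.352917) = −0.75 ln(0.647083)
  = −0.75 × (-0.435281) = 0.326461 substitutions/site.

0.3265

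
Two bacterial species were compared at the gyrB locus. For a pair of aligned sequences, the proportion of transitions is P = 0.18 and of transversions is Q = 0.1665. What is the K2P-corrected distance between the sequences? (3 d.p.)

Under the Kimura two-parameter model, d = −½ ln(1 − 2P − Q) − ¼ ln(1 − 2Q).
1 − 2P − Q = 0.4735, giving −½ ln(0.4735) = 0.373802.
1 − 2Q = 0.667, giving −¼ ln(0.667) = 0.101241.
d = 0.373802 + 0.101241 = 0.475043.

0.475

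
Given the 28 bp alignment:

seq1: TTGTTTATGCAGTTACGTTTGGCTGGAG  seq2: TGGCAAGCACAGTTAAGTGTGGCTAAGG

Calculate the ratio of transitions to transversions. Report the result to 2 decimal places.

Transitions are A↔G and C↔T; transversions are all other mismatches.
Transitions: 7. Transversions: 5.
R = 7/5 = 1.40.

1.40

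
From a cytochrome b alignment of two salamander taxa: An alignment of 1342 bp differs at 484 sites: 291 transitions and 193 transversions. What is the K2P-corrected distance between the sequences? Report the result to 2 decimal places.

0.52

P = 291/1342 ≈ 0.216841 and Q = 193/1342 ≈ 0.143815.
Under the Kimura two-parameter model, d = −½ ln(1 − 2P − Q) − ¼ ln(1 − 2Q).
1 − 2P − Q = 0.422503, giving −½ ln(0.422503) = 0.430779.
1 − 2Q = 0.71237, giving −¼ ln(0.71237) = 0.084789.
d = 0.430779 + 0.084789 = 0.515568.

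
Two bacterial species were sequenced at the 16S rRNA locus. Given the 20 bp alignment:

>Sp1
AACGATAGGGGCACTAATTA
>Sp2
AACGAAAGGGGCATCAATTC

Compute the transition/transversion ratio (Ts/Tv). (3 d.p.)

1.000

Transitions are A↔G and C↔T; transversions are all other mismatches.
Transitions: 2. Transversions: 2.
R = 2/2 = 1.000.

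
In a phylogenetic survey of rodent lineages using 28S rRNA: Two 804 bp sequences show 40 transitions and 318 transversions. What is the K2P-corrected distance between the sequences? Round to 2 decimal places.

0.73

P = 40/804 ≈ 0.049751 and Q = 318/804 ≈ 0.395522.
Under the Kimura two-parameter model, d = −½ ln(1 − 2P − Q) − ¼ ln(1 − 2Q).
1 − 2P − Q = 0.504976, giving −½ ln(0.504976) = 0.341622.
1 − 2Q = 0.208956, giving −¼ ln(0.208956) = 0.391408.
d = 0.341622 + 0.391408 = 0.733030.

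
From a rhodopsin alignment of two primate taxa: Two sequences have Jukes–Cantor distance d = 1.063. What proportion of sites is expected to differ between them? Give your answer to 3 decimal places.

0.568

p = (3/4)(1 − e^(−4d/3)) = 0.75 × (1 − e^(-1.417333)) = 0.75 × (1 − 0.242360) = 0.568230.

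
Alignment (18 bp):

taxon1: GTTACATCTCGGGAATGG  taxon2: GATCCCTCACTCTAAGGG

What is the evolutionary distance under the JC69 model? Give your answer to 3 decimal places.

The sequences differ at 8 of 18 sites (2, 4, 6, 9, 11, 12, 13, 16), so p = 8/18 ≈ 0.444444.
d = −(3/4) ln(1 − 4p/3) = −0.75 ln(1 − 0.592592) = −0.75 ln(0.407408)
  = −0.75 × (-0.897940) = 0.673455 substitutions/site.

0.673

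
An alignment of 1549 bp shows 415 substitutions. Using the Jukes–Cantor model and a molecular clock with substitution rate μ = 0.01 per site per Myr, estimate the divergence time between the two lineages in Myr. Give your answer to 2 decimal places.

16.57

p = 415/1549 ≈ 0.267915.
d = −(3/4) ln(1 − 4p/3) = −0.75 ln(1 − 0.35722) = −0.75 ln(0.64278)
  = −0.75 × (-0.441953) = 0.331465 substitutions/site.
Under a molecular clock d = 2μt, so t = d/(2μ) = 0.331465 / (2 × 0.01) = 16.57 Myr.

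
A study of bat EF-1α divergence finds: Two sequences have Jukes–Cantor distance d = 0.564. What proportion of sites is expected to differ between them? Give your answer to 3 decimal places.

0.396

p = (3/4)(1 − e^(−4d/3)) = 0.75 × (1 − e^(-0.752)) = 0.75 × (1 − 0.471423) = 0.396433.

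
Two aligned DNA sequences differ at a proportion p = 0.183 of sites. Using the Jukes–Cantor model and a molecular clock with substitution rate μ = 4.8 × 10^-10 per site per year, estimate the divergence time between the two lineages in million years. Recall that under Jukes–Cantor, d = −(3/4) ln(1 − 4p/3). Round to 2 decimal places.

d = −(3/4) ln(1 − 4p/3) = −0.75 ln(1 − 0.244) = −0.75 ln(0.756)
  = −0.75 × (-0.279714) = 0.209786 substitutions/site.
Under a molecular clock d = 2μt, so t = d/(2μ) = 0.209786 / (2 × 4.8 × 10^-10) = 218.53 million years.

218.53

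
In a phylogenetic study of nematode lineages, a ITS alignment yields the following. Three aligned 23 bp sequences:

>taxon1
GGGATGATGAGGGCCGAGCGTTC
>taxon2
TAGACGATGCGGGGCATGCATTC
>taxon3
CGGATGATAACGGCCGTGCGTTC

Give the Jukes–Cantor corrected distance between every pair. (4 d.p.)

d(taxon1,taxon2) = 0.4674, d(taxon1,taxon3) = 0.1979, d(taxon2,taxon3) = 0.5532

taxon1–taxon2: 8/23 sites differ → p ≈ 0.347826, d = −0.75 ln(1 − 0.463768) = 0.467391 ≈ 0.4674.
taxon1–taxon3: 4/23 sites differ → p ≈ 0.173913, d = −0.75 ln(1 − 0.231884) = 0.197861 ≈ 0.1979.
taxon2–taxon3: 9/23 sites differ → p ≈ 0.391304, d = −0.75 ln(1 − 0.521739) = 0.553199 ≈ 0.5532.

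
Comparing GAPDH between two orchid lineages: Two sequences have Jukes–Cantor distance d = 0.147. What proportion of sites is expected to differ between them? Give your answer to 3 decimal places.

p = (3/4)(1 − e^(−4d/3)) = 0.75 × (1 − e^(-0.196)) = 0.75 × (1 − 0.822012) = 0.133491.

0.133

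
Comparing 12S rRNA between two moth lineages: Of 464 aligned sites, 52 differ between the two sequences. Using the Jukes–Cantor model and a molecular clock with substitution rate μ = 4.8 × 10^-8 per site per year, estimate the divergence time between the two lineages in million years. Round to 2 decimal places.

1.26

p = 52/464 ≈ 0.112069.
d = −(3/4) ln(1 − 4p/3) = −0.75 ln(1 − 0.149425) = −0.75 ln(0.850575)
  = −0.75 × (-0.161843) = 0.121382 substitutions/site.
Under a molecular clock d = 2μt, so t = d/(2μ) = 0.121382 / (2 × 4.8 × 10^-8) = 1.26 million years.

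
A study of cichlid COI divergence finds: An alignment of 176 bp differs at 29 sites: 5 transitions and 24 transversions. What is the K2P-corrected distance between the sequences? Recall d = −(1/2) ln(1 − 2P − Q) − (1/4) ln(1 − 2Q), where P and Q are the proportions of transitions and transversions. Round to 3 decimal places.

P = 5/176 ≈ 0.028409 and Q = 24/176 ≈ 0.136364.
Under the Kimura two-parameter model, d = −½ ln(1 − 2P − Q) − ¼ ln(1 − 2Q).
1 − 2P − Q = 0.806818, giving −½ ln(0.806818) = 0.107329.
1 − 2Q = 0.727272, giving −¼ ln(0.727272) = 0.079614.
d = 0.107329 + 0.079614 = 0.186943.

0.187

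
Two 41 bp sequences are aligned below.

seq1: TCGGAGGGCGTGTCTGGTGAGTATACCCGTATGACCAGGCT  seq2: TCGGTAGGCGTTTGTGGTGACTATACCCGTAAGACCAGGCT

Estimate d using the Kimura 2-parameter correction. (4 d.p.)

Of 41 sites, 1 differences are transitions and 5 are transversions, so P = 1/41 ≈ 0.02439 and Q = 5/41 ≈ 0.121951.
Under the Kimura two-parameter model, d = −½ ln(1 − 2P − Q) − ¼ ln(1 − 2Q).
1 − 2P − Q = 0.829269, giving −½ ln(0.829269) = 0.093605.
1 − 2Q = 0.756098, giving −¼ ln(0.756098) = 0.069896.
d = 0.093605 + 0.069896 = 0.163501.

0.1635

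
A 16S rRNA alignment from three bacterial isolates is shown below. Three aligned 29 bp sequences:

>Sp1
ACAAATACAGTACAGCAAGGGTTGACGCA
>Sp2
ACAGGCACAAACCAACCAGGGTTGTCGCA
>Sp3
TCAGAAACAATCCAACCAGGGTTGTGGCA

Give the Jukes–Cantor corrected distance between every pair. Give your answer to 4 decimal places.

d(Sp1,Sp2) = 0.4006, d(Sp1,Sp3) = 0.4006, d(Sp2,Sp3) = 0.1959

Sp1–Sp2: 9/29 sites differ → p ≈ 0.310345, d = −0.75 ln(1 − 0.413793) = 0.400562 ≈ 0.4006.
Sp1–Sp3: 9/29 sites differ → p ≈ 0.310345, d = −0.75 ln(1 − 0.413793) = 0.400562 ≈ 0.4006.
Sp2–Sp3: 5/29 sites differ → p ≈ 0.172414, d = −0.75 ln(1 − 0.229885) = 0.195912 ≈ 0.1959.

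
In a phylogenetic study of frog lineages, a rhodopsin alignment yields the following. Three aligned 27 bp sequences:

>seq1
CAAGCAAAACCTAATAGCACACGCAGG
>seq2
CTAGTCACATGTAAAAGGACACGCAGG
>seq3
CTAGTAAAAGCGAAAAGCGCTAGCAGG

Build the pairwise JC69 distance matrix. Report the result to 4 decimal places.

d(seq1,seq2) = 0.3770, d(seq1,seq3) = 0.3770, d(seq2,seq3) = 0.4408

seq1–seq2: 8/27 sites differ → p ≈ 0.296296, d = −0.75 ln(1 − 0.395061) = 0.376971 ≈ 0.3770.
seq1–seq3: 8/27 sites differ → p ≈ 0.296296, d = −0.75 ln(1 − 0.395061) = 0.376971 ≈ 0.3770.
seq2–seq3: 9/27 sites differ → p ≈ 0.333333, d = −0.75 ln(1 − 0.444444) = 0.440839 ≈ 0.4408.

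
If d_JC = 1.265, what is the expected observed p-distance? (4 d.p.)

p = (3/4)(1 − e^(−4d/3)) = 0.75 × (1 − e^(-1.686667)) = 0.75 × (1 − 0.185136) = 0.611148.

0.6111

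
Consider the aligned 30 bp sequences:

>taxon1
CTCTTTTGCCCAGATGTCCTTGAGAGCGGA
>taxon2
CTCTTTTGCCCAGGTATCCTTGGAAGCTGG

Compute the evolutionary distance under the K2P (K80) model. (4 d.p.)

Of 30 sites, 5 differences are transitions and 1 are transversions, so P = 5/30 ≈ 0.166667 and Q = 1/30 ≈ 0.033333.
Under the Kimura two-parameter model, d = −½ ln(1 − 2P − Q) − ¼ ln(1 − 2Q).
1 − 2P − Q = 0.633333, giving −½ ln(0.633333) = 0.228379.
1 − 2Q = 0.933334, giving −¼ ln(0.933334) = 0.017248.
d = 0.228379 + 0.017248 = 0.245627.

0.2456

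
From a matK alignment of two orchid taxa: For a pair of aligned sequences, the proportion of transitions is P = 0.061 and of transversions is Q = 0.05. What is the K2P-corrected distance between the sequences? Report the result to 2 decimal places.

Under the Kimura two-parameter model, d = −½ ln(1 − 2P − Q) − ¼ ln(1 − 2Q).
1 − 2P − Q = 0.828, giving −½ ln(0.828) = 0.094371.
1 − 2Q = 0.9, giving −¼ ln(0.9) = 0.026340.
d = 0.094371 + 0.026340 = 0.120711.

0.12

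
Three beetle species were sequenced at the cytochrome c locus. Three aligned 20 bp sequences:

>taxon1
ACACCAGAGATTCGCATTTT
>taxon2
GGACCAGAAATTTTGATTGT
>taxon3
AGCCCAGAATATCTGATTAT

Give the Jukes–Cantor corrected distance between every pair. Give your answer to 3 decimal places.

taxon1–taxon2: 7/20 sites differ → p = 0.35, d = −0.75 ln(1 − 0.466667) = 0.471457 ≈ 0.471.
taxon1–taxon3: 8/20 sites differ → p = 0.4, d = −0.75 ln(1 − 0.533333) = 0.571605 ≈ 0.572.
taxon2–taxon3: 6/20 sites differ → p = 0.3, d = −0.75 ln(1 − 0.4) = 0.383119 ≈ 0.383.

d(taxon1,taxon2) = 0.471, d(taxon1,taxon3) = 0.572, d(taxon2,taxon3) = 0.383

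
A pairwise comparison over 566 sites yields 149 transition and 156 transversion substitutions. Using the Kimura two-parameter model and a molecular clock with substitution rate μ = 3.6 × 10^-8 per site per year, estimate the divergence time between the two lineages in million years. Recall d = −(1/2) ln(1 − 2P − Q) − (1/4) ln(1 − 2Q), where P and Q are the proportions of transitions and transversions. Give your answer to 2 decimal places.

P = 149/566 ≈ 0.263251 and Q = 156/566 ≈ 0.275618.
Under the Kimura two-parameter model, d = −½ ln(1 − 2P − Q) − ¼ ln(1 − 2Q).
1 − 2P − Q = 0.19788, giving −½ ln(0.19788) = 0.810047.
1 − 2Q = 0.448764, giving −¼ ln(0.448764) = 0.200315.
d = 0.810047 + 0.200315 = 1.010362.
Under a molecular clock d = 2μt, so t = d/(2μ) = 1.010362 / (2 × 3.6 × 10^-8) = 14.03 million years.

14.03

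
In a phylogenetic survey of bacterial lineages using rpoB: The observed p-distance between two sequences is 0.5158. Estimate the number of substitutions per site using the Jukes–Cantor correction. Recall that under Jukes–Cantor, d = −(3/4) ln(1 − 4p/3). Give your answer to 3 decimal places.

0.873

d = −(3/4) ln(1 − 4p/3) = −0.75 ln(1 − 0.687733) = −0.75 ln(0.312267)
  = −0.75 × (-1.163897) = 0.872923 substitutions/site.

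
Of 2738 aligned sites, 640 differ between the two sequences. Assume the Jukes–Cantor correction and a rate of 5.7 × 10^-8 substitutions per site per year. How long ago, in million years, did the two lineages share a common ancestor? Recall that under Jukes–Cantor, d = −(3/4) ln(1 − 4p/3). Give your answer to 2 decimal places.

2.46

p = 640/2738 ≈ 0.233747.
d = −(3/4) ln(1 − 4p/3) = −0.75 ln(1 − 0.311663) = −0.75 ln(0.688337)
  = −0.75 × (-0.373477) = 0.280108 substitutions/site.
Under a molecular clock d = 2μt, so t = d/(2μ) = 0.280108 / (2 × 5.7 × 10^-8) = 2.46 million years.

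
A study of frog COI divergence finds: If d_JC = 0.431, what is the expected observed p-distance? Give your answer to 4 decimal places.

0.3278

p = (3/4)(1 − e^(−4d/3)) = 0.75 × (1 − e^(-0.574667)) = 0.75 × (1 − 0.562892) = 0.327831.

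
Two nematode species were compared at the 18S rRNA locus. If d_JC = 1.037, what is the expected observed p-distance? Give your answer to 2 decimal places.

0.56

p = (3/4)(1 − e^(−4d/3)) = 0.75 × (1 − e^(-1.382667)) = 0.75 × (1 − 0.250908) = 0.561819.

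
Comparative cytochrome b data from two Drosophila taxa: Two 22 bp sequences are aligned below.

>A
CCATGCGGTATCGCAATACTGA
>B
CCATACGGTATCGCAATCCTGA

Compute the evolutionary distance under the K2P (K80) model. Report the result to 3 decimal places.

Of 22 sites, 1 differences are transitions and 1 are transversions, so P = 1/22 ≈ 0.045455 and Q = 1/22 ≈ 0.045455.
Under the Kimura two-parameter model, d = −½ ln(1 − 2P − Q) − ¼ ln(1 − 2Q).
1 − 2P − Q = 0.863635, giving −½ ln(0.863635) = 0.073303.
1 − 2Q = 0.90909, giving −¼ ln(0.90909) = 0.023828.
d = 0.073303 + 0.023828 = 0.097131.

0.097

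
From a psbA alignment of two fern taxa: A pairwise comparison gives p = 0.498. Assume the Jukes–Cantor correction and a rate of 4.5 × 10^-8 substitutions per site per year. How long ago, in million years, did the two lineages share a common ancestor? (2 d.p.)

9.09

d = −(3/4) ln(1 − 4p/3) = −0.75 ln(1 − 0.664) = −0.75 ln(0.336)
  = −0.75 × (-1.090644) = 0.817983 substitutions/site.
Under a molecular clock d = 2μt, so t = d/(2μ) = 0.817983 / (2 × 4.5 × 10^-8) = 9.09 million years.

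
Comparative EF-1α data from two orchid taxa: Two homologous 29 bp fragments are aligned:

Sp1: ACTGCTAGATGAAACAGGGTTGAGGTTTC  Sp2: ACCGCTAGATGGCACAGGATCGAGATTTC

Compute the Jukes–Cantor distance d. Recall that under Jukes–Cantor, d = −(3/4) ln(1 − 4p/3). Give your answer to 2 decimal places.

0.24

The sequences differ at 6 of 29 sites (3, 12, 13, 19, 21, 25), so p = 6/29 ≈ 0.206897.
d = −(3/4) ln(1 − 4p/3) = −0.75 ln(1 − 0.275863) = −0.75 ln(0.724137)
  = −0.75 × (-0.322775) = 0.242081 substitutions/site.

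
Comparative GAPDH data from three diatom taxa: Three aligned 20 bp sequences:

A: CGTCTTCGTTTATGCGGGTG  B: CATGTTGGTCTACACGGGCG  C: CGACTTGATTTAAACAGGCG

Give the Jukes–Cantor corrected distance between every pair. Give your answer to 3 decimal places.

A–B: 7/20 sites differ → p = 0.35, d = −0.75 ln(1 − 0.466667) = 0.471457 ≈ 0.471.
A–C: 7/20 sites differ → p = 0.35, d = −0.75 ln(1 − 0.466667) = 0.471457 ≈ 0.471.
B–C: 7/20 sites differ → p = 0.35, d = −0.75 ln(1 − 0.466667) = 0.471457 ≈ 0.471.

d(A,B) = 0.471, d(A,C) = 0.471, d(B,C) = 0.471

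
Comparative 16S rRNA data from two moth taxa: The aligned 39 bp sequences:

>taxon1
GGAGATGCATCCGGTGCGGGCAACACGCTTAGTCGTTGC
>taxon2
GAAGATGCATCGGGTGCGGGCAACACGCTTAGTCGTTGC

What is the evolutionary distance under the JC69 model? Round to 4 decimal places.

0.0531

The sequences differ at 2 of 39 sites (2, 12), so p = 2/39 ≈ 0.051282.
d = −(3/4) ln(1 − 4p/3) = −0.75 ln(1 − 0.068376) = −0.75 ln(0.931624)
  = −0.75 × (-0.070826) = 0.053120 substitutions/site.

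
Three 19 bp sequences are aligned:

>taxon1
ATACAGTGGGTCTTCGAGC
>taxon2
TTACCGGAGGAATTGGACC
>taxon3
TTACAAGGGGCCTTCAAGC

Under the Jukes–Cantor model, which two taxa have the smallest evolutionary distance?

taxon1–taxon2: 8/19 differ, p = 0.421, d = 0.618.
taxon1–taxon3: 5/19 differ, p = 0.263, d = 0.324.
taxon2–taxon3: 8/19 differ, p = 0.421, d = 0.618.
The smallest distance is between taxon1 and taxon3.

taxon1 and taxon3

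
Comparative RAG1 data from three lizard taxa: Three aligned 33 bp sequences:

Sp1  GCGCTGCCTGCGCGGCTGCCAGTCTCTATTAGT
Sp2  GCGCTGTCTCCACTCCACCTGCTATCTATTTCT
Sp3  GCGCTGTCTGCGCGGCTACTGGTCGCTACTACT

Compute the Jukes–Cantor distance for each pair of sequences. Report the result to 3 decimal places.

Sp1–Sp2: 13/33 sites differ → p ≈ 0.393939, d = −0.75 ln(1 − 0.525252) = 0.558728 ≈ 0.559.
Sp1–Sp3: 7/33 sites differ → p ≈ 0.212121, d = −0.75 ln(1 − 0.282828) = 0.249330 ≈ 0.249.
Sp2–Sp3: 11/33 sites differ → p ≈ 0.333333, d = −0.75 ln(1 − 0.444444) = 0.440839 ≈ 0.441.

d(Sp1,Sp2) = 0.559, d(Sp1,Sp3) = 0.249, d(Sp2,Sp3) = 0.441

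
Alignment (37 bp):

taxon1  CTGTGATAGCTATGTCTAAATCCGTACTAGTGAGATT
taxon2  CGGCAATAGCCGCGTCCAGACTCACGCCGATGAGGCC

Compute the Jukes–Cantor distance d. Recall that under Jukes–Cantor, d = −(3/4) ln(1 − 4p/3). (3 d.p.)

The sequences differ at 19 of 37 sites, so p = 19/37 ≈ 0.513514.
d = −(3/4) ln(1 − 4p/3) = −0.75 ln(1 − 0.684685) = −0.75 ln(0.315315)
  = −0.75 × (-1.154183) = 0.865637 substitutions/site.

0.866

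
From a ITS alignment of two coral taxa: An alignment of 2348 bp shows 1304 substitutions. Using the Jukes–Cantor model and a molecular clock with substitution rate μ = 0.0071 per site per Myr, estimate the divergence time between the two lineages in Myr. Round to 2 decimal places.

71.25

p = 1304/2348 ≈ 0.555366.
d = −(3/4) ln(1 − 4p/3) = −0.75 ln(1 − 0.740488) = −0.75 ln(0.259512)
  = −0.75 × (-1.348952) = 1.011714 substitutions/site.
Under a molecular clock d = 2μt, so t = d/(2μ) = 1.011714 / (2 × 0.0071) = 71.25 Myr.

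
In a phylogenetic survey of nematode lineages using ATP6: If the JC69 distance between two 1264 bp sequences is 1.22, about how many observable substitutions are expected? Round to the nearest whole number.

Invert JC69: p = (3/4)(1 − e^(−4d/3)) = 0.75 × (1 − e^(-1.626667)) = 0.75 × (1 − 0.196584) = 0.602562.
Expected differing sites = pL ≈ 0.602562 × 1264 = 761.638368 ≈ 762.

762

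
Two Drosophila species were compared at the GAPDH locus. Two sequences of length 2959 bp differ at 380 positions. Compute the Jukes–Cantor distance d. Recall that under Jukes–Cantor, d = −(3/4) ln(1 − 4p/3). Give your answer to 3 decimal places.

0.141

p = 380/2959 ≈ 0.128422.
d = −(3/4) ln(1 − 4p/3) = −0.75 ln(1 − 0.171229) = −0.75 ln(0.828771)
  = −0.75 × (-0.187811) = 0.140858 substitutions/site.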